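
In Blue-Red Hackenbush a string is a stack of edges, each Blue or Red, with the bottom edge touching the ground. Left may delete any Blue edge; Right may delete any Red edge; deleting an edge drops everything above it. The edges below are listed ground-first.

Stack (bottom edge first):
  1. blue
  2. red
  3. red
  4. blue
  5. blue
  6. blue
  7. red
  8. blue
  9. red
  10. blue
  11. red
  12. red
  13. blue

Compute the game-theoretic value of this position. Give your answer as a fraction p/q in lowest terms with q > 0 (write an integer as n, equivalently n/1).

Build g(s[:k]) for k = 1..13, string s = blue red red blue blue blue red blue red blue red red blue.
g(b) = { 0 |  } => 1
g(br) = { 0 | 1 } => 1/2
g(brr) = { 0 | 1/2; 1 } => 1/4
g(brrb) = { 0; 1/4 | 1/2; 1 } => 3/8
g(brrbb) = { 0; 1/4; 3/8 | 1/2; 1 } => 7/16
g(brrbbb) = { 0; 1/4; 3/8; 7/16 | 1/2; 1 } => 15/32
g(brrbbbr) = { 0; 1/4; 3/8; 7/16 | 15/32; 1/2; 1 } => 29/64
g(brrbbbrb) = { 0; 1/4; 3/8; 7/16; 29/64 | 15/32; 1/2; 1 } => 59/128
g(brrbbbrbr) = { 0; 1/4; 3/8; 7/16; 29/64 | 59/128; 15/32; 1/2; 1 } => 117/256
g(brrbbbrbrb) = { 0; 1/4; 3/8; 7/16; 29/64; 117/256 | 59/128; 15/32; 1/2; 1 } => 235/512
g(brrbbbrbrbr) = { 0; 1/4; 3/8; 7/16; 29/64; 117/256 | 235/512; 59/128; 15/32; 1/2; 1 } => 469/1024
g(brrbbbrbrbrr) = { 0; 1/4; 3/8; 7/16; 29/64; 117/256 | 469/1024; 235/512; 59/128; 15/32; 1/2; 1 } => 937/2048
g(brrbbbrbrbrrb) = { 0; 1/4; 3/8; 7/16; 29/64; 117/256; 937/2048 | 469/1024; 235/512; 59/128; 15/32; 1/2; 1 } => 1875/4096

1875/4096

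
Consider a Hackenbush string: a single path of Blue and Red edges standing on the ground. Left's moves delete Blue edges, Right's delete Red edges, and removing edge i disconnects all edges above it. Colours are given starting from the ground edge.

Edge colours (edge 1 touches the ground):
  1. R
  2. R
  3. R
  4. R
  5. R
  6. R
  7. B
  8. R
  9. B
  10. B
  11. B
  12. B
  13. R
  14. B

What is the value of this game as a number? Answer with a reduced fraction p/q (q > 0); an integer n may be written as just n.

value(R) = { — | 0 } → -1
value(RR) = { — | -1, 0 } → -2
value(RRR) = { — | -2, -1, 0 } → -3
value(RRRR) = { — | -3, -2, -1, 0 } → -4
value(RRRRR) = { — | -4, -3, -2, -1, 0 } → -5
value(RRRRRR) = { — | -5, -4, -3, -2, -1, 0 } → -6
value(RRRRRRB) = { -6 | -5, -4, -3, -2, -1, 0 } → -11/2
value(RRRRRRBR) = { -6 | -11/2, -5, -4, -3, -2, -1, 0 } → -23/4
value(RRRRRRBRB) = { -6, -23/4 | -11/2, -5, -4, -3, -2, -1, 0 } → -45/8
value(RRRRRRBRBB) = { -6, -23/4, -45/8 | -11/2, -5, -4, -3, -2, -1, 0 } → -89/16
value(RRRRRRBRBBB) = { -6, -23/4, -45/8, -89/16 | -11/2, -5, -4, -3, -2, -1, 0 } → -177/32
value(RRRRRRBRBBBB) = { -6, -23/4, -45/8, -89/16, -177/32 | -11/2, -5, -4, -3, -2, -1, 0 } → -353/64
value(RRRRRRBRBBBBR) = { -6, -23/4, -45/8, -89/16, -177/32 | -353/64, -11/2, -5, -4, -3, -2, -1, 0 } → -707/128
value(RRRRRRBRBBBBRB) = { -6, -23/4, -45/8, -89/16, -177/32, -707/128 | -353/64, -11/2, -5, -4, -3, -2, -1, 0 } → -1413/256

-1413/256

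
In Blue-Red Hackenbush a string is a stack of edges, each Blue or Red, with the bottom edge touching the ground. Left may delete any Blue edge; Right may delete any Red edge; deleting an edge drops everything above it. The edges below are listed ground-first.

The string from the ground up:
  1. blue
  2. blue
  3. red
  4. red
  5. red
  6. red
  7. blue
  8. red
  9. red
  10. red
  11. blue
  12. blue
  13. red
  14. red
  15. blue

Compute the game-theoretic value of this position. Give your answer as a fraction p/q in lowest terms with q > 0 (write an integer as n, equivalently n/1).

8755/8192

Recurse on prefixes of the 15-edge string blue blue red red red red blue red red red blue blue red red blue:
edge 1 of 15 (blue): { 0 | (no moves) } ⇒ 1
edge 2 of 15 (blue): { 0; 1 | (no moves) } ⇒ 2
edge 3 of 15 (red): { 0; 1 | 2 } ⇒ 3/2
edge 4 of 15 (red): { 0; 1 | 3/2; 2 } ⇒ 5/4
edge 5 of 15 (red): { 0; 1 | 5/4; 3/2; 2 } ⇒ 9/8
edge 6 of 15 (red): { 0; 1 | 9/8; 5/4; 3/2; 2 } ⇒ 17/16
edge 7 of 15 (blue): { 0; 1; 17/16 | 9/8; 5/4; 3/2; 2 } ⇒ 35/32
edge 8 of 15 (red): { 0; 1; 17/16 | 35/32; 9/8; 5/4; 3/2; 2 } ⇒ 69/64
edge 9 of 15 (red): { 0; 1; 17/16 | 69/64; 35/32; 9/8; 5/4; 3/2; 2 } ⇒ 137/128
edge 10 of 15 (red): { 0; 1; 17/16 | 137/128; 69/64; 35/32; 9/8; 5/4; 3/2; 2 } ⇒ 273/256
edge 11 of 15 (blue): { 0; 1; 17/16; 273/256 | 137/128; 69/64; 35/32; 9/8; 5/4; 3/2; 2 } ⇒ 547/512
edge 12 of 15 (blue): { 0; 1; 17/16; 273/256; 547/512 | 137/128; 69/64; 35/32; 9/8; 5/4; 3/2; 2 } ⇒ 1095/1024
edge 13 of 15 (red): { 0; 1; 17/16; 273/256; 547/512 | 1095/1024; 137/128; 69/64; 35/32; 9/8; 5/4; 3/2; 2 } ⇒ 2189/2048
edge 14 of 15 (red): { 0; 1; 17/16; 273/256; 547/512 | 2189/2048; 1095/1024; 137/128; 69/64; 35/32; 9/8; 5/4; 3/2; 2 } ⇒ 4377/4096
edge 15 of 15 (blue): { 0; 1; 17/16; 273/256; 547/512; 4377/4096 | 2189/2048; 1095/1024; 137/128; 69/64; 35/32; 9/8; 5/4; 3/2; 2 } ⇒ 8755/8192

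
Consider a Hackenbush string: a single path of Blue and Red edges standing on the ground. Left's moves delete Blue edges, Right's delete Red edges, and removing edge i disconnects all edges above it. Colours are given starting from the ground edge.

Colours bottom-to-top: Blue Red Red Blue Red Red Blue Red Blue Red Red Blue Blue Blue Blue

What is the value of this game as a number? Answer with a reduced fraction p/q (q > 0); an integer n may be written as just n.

edge 1 of 15 (Blue): { 0 |  } → 1
edge 2 of 15 (Red): { 0 | 1 } → 1/2
edge 3 of 15 (Red): { 0 | 1/2,1 } → 1/4
edge 4 of 15 (Blue): { 0,1/4 | 1/2,1 } → 3/8
edge 5 of 15 (Red): { 0,1/4 | 3/8,1/2,1 } → 5/16
edge 6 of 15 (Red): { 0,1/4 | 5/16,3/8,1/2,1 } → 9/32
edge 7 of 15 (Blue): { 0,1/4,9/32 | 5/16,3/8,1/2,1 } → 19/64
edge 8 of 15 (Red): { 0,1/4,9/32 | 19/64,5/16,3/8,1/2,1 } → 37/128
edge 9 of 15 (Blue): { 0,1/4,9/32,37/128 | 19/64,5/16,3/8,1/2,1 } → 75/256
edge 10 of 15 (Red): { 0,1/4,9/32,37/128 | 75/256,19/64,5/16,3/8,1/2,1 } → 149/512
edge 11 of 15 (Red): { 0,1/4,9/32,37/128 | 149/512,75/256,19/64,5/16,3/8,1/2,1 } → 297/1024
edge 12 of 15 (Blue): { 0,1/4,9/32,37/128,297/1024 | 149/512,75/256,19/64,5/16,3/8,1/2,1 } → 595/2048
edge 13 of 15 (Blue): { 0,1/4,9/32,37/128,297/1024,595/2048 | 149/512,75/256,19/64,5/16,3/8,1/2,1 } → 1191/4096
edge 14 of 15 (Blue): { 0,1/4,9/32,37/128,297/1024,595/2048,1191/4096 | 149/512,75/256,19/64,5/16,3/8,1/2,1 } → 2383/8192
edge 15 of 15 (Blue): { 0,1/4,9/32,37/128,297/1024,595/2048,1191/4096,2383/8192 | 149/512,75/256,19/64,5/16,3/8,1/2,1 } → 4767/16384

4767/16384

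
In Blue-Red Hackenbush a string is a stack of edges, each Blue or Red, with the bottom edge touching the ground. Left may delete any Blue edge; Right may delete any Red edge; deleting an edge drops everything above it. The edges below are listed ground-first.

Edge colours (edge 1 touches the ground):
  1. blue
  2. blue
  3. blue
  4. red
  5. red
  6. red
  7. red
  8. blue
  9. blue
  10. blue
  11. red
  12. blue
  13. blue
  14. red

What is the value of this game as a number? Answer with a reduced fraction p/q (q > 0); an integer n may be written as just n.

Build G(s[:k]) for k = 1..14, string s = blue blue blue red red red red blue blue blue red blue blue red.
G_1 [b]  L=[0]  R=[—]  — 1
G_2 [bb]  L=[0; 1]  R=[—]  — 2
G_3 [bbb]  L=[0; 1; 2]  R=[—]  — 3
G_4 [bbbr]  L=[0; 1; 2]  R=[3]  — 5/2
G_5 [bbbrr]  L=[0; 1; 2]  R=[5/2; 3]  — 9/4
G_6 [bbbrrr]  L=[0; 1; 2]  R=[9/4; 5/2; 3]  — 17/8
G_7 [bbbrrrr]  L=[0; 1; 2]  R=[17/8; 9/4; 5/2; 3]  — 33/16
G_8 [bbbrrrrb]  L=[0; 1; 2; 33/16]  R=[17/8; 9/4; 5/2; 3]  — 67/32
G_9 [bbbrrrrbb]  L=[0; 1; 2; 33/16; 67/32]  R=[17/8; 9/4; 5/2; 3]  — 135/64
G_10 [bbbrrrrbbb]  L=[0; 1; 2; 33/16; 67/32; 135/64]  R=[17/8; 9/4; 5/2; 3]  — 271/128
G_11 [bbbrrrrbbbr]  L=[0; 1; 2; 33/16; 67/32; 135/64]  R=[271/128; 17/8; 9/4; 5/2; 3]  — 541/256
G_12 [bbbrrrrbbbrb]  L=[0; 1; 2; 33/16; 67/32; 135/64; 541/256]  R=[271/128; 17/8; 9/4; 5/2; 3]  — 1083/512
G_13 [bbbrrrrbbbrbb]  L=[0; 1; 2; 33/16; 67/32; 135/64; 541/256; 1083/512]  R=[271/128; 17/8; 9/4; 5/2; 3]  — 2167/1024
G_14 [bbbrrrrbbbrbbr]  L=[0; 1; 2; 33/16; 67/32; 135/64; 541/256; 1083/512]  R=[2167/1024; 271/128; 17/8; 9/4; 5/2; 3]  — 4333/2048

4333/2048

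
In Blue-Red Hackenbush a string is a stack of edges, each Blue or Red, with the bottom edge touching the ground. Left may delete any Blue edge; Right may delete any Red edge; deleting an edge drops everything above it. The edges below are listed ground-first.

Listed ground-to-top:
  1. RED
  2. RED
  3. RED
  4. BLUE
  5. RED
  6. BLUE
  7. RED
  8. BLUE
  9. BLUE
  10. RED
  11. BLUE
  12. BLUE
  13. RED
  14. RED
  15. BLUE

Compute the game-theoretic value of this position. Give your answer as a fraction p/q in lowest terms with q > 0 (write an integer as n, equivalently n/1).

-10829/4096

step 1: add RED to get R; options L={ · } R={ 0 } -> -1
step 2: add RED to get RR; options L={ · } R={ -1 0 } -> -2
step 3: add RED to get RRR; options L={ · } R={ -2 -1 0 } -> -3
step 4: add BLUE to get RRRB; options L={ -3 } R={ -2 -1 0 } -> -5/2
step 5: add RED to get RRRBR; options L={ -3 } R={ -5/2 -2 -1 0 } -> -11/4
step 6: add BLUE to get RRRBRB; options L={ -3 -11/4 } R={ -5/2 -2 -1 0 } -> -21/8
step 7: add RED to get RRRBRBR; options L={ -3 -11/4 } R={ -21/8 -5/2 -2 -1 0 } -> -43/16
step 8: add BLUE to get RRRBRBRB; options L={ -3 -11/4 -43/16 } R={ -21/8 -5/2 -2 -1 0 } -> -85/32
step 9: add BLUE to get RRRBRBRBB; options L={ -3 -11/4 -43/16 -85/32 } R={ -21/8 -5/2 -2 -1 0 } -> -169/64
step 10: add RED to get RRRBRBRBBR; options L={ -3 -11/4 -43/16 -85/32 } R={ -169/64 -21/8 -5/2 -2 -1 0 } -> -339/128
step 11: add BLUE to get RRRBRBRBBRB; options L={ -3 -11/4 -43/16 -85/32 -339/128 } R={ -169/64 -21/8 -5/2 -2 -1 0 } -> -677/256
step 12: add BLUE to get RRRBRBRBBRBB; options L={ -3 -11/4 -43/16 -85/32 -339/128 -677/256 } R={ -169/64 -21/8 -5/2 -2 -1 0 } -> -1353/512
step 13: add RED to get RRRBRBRBBRBBR; options L={ -3 -11/4 -43/16 -85/32 -339/128 -677/256 } R={ -1353/512 -169/64 -21/8 -5/2 -2 -1 0 } -> -2707/1024
step 14: add RED to get RRRBRBRBBRBBRR; options L={ -3 -11/4 -43/16 -85/32 -339/128 -677/256 } R={ -2707/1024 -1353/512 -169/64 -21/8 -5/2 -2 -1 0 } -> -5415/2048
step 15: add BLUE to get RRRBRBRBBRBBRRB; options L={ -3 -11/4 -43/16 -85/32 -339/128 -677/256 -5415/2048 } R={ -2707/1024 -1353/512 -169/64 -21/8 -5/2 -2 -1 0 } -> -10829/4096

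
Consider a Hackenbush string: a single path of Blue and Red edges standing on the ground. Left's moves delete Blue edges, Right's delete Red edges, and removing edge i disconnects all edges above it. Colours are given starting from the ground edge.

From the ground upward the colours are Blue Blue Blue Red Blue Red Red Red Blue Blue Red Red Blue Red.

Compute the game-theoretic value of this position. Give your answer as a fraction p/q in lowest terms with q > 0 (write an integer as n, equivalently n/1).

5221/2048

1 of 14 · B · max L 0 · min R +∞ gives 1
2 of 14 · BB · max L 1 · min R +∞ gives 2
3 of 14 · BBB · max L 2 · min R +∞ gives 3
4 of 14 · BBBR · max L 2 · min R 3 gives 5/2
5 of 14 · BBBRB · max L 5/2 · min R 3 gives 11/4
6 of 14 · BBBRBR · max L 5/2 · min R 11/4 gives 21/8
7 of 14 · BBBRBRR · max L 5/2 · min R 21/8 gives 41/16
8 of 14 · BBBRBRRR · max L 5/2 · min R 41/16 gives 81/32
9 of 14 · BBBRBRRRB · max L 81/32 · min R 41/16 gives 163/64
10 of 14 · BBBRBRRRBB · max L 163/64 · min R 41/16 gives 327/128
11 of 14 · BBBRBRRRBBR · max L 163/64 · min R 327/128 gives 653/256
12 of 14 · BBBRBRRRBBRR · max L 163/64 · min R 653/256 gives 1305/512
13 of 14 · BBBRBRRRBBRRB · max L 1305/512 · min R 653/256 gives 2611/1024
14 of 14 · BBBRBRRRBBRRBR · max L 1305/512 · min R 2611/1024 gives 5221/2048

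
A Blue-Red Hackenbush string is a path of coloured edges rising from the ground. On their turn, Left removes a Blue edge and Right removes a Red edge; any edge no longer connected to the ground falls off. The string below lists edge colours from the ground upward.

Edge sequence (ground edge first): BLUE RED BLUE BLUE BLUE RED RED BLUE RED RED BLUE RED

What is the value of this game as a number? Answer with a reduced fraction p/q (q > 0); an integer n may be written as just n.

1829/2048

Prefix values for BLUE RED BLUE BLUE BLUE RED RED BLUE RED RED BLUE RED via {L|R} + simplicity:
step 1: add BLUE to get B; options L={ 0 } R={ — } — 1
step 2: add RED to get BR; options L={ 0 } R={ 1 } — 1/2
step 3: add BLUE to get BRB; options L={ 0; 1/2 } R={ 1 } — 3/4
step 4: add BLUE to get BRBB; options L={ 0; 1/2; 3/4 } R={ 1 } — 7/8
step 5: add BLUE to get BRBBB; options L={ 0; 1/2; 3/4; 7/8 } R={ 1 } — 15/16
step 6: add RED to get BRBBBR; options L={ 0; 1/2; 3/4; 7/8 } R={ 15/16; 1 } — 29/32
step 7: add RED to get BRBBBRR; options L={ 0; 1/2; 3/4; 7/8 } R={ 29/32; 15/16; 1 } — 57/64
step 8: add BLUE to get BRBBBRRB; options L={ 0; 1/2; 3/4; 7/8; 57/64 } R={ 29/32; 15/16; 1 } — 115/128
step 9: add RED to get BRBBBRRBR; options L={ 0; 1/2; 3/4; 7/8; 57/64 } R={ 115/128; 29/32; 15/16; 1 } — 229/256
step 10: add RED to get BRBBBRRBRR; options L={ 0; 1/2; 3/4; 7/8; 57/64 } R={ 229/256; 115/128; 29/32; 15/16; 1 } — 457/512
step 11: add BLUE to get BRBBBRRBRRB; options L={ 0; 1/2; 3/4; 7/8; 57/64; 457/512 } R={ 229/256; 115/128; 29/32; 15/16; 1 } — 915/1024
step 12: add RED to get BRBBBRRBRRBR; options L={ 0; 1/2; 3/4; 7/8; 57/64; 457/512 } R={ 915/1024; 229/256; 115/128; 29/32; 15/16; 1 } — 1829/2048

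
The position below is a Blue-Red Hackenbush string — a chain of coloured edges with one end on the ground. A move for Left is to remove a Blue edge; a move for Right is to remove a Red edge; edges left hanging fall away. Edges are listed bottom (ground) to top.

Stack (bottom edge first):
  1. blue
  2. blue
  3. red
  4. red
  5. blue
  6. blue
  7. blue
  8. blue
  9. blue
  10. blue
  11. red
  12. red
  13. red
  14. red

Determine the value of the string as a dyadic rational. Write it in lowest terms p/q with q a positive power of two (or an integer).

Build val(s[:k]) for k = 1..14, string s = blue blue red red blue blue blue blue blue blue red red red red.
step 1: add blue to get b; options L={ 0 } R={ ∅ } = 1
step 2: add blue to get bb; options L={ 0 1 } R={ ∅ } = 2
step 3: add red to get bbr; options L={ 0 1 } R={ 2 } = 3/2
step 4: add red to get bbrr; options L={ 0 1 } R={ 3/2 2 } = 5/4
step 5: add blue to get bbrrb; options L={ 0 1 5/4 } R={ 3/2 2 } = 11/8
step 6: add blue to get bbrrbb; options L={ 0 1 5/4 11/8 } R={ 3/2 2 } = 23/16
step 7: add blue to get bbrrbbb; options L={ 0 1 5/4 11/8 23/16 } R={ 3/2 2 } = 47/32
step 8: add blue to get bbrrbbbb; options L={ 0 1 5/4 11/8 23/16 47/32 } R={ 3/2 2 } = 95/64
step 9: add blue to get bbrrbbbbb; options L={ 0 1 5/4 11/8 23/16 47/32 95/64 } R={ 3/2 2 } = 191/128
step 10: add blue to get bbrrbbbbbb; options L={ 0 1 5/4 11/8 23/16 47/32 95/64 191/128 } R={ 3/2 2 } = 383/256
step 11: add red to get bbrrbbbbbbr; options L={ 0 1 5/4 11/8 23/16 47/32 95/64 191/128 } R={ 383/256 3/2 2 } = 765/512
step 12: add red to get bbrrbbbbbbrr; options L={ 0 1 5/4 11/8 23/16 47/32 95/64 191/128 } R={ 765/512 383/256 3/2 2 } = 1529/1024
step 13: add red to get bbrrbbbbbbrrr; options L={ 0 1 5/4 11/8 23/16 47/32 95/64 191/128 } R={ 1529/1024 765/512 383/256 3/2 2 } = 3057/2048
step 14: add red to get bbrrbbbbbbrrrr; options L={ 0 1 5/4 11/8 23/16 47/32 95/64 191/128 } R={ 3057/2048 1529/1024 765/512 383/256 3/2 2 } = 6113/4096

6113/4096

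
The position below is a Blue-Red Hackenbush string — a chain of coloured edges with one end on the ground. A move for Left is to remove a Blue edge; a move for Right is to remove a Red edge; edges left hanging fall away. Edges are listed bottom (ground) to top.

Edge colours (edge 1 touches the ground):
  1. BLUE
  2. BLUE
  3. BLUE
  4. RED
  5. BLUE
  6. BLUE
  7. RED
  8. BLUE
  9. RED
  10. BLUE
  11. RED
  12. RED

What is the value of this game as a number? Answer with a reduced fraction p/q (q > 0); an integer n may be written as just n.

G_1 [B]  L=[0]  R=[∅]  — 1
G_2 [BB]  L=[0 1]  R=[∅]  — 2
G_3 [BBB]  L=[0 1 2]  R=[∅]  — 3
G_4 [BBBR]  L=[0 1 2]  R=[3]  — 5/2
G_5 [BBBRB]  L=[0 1 2 5/2]  R=[3]  — 11/4
G_6 [BBBRBB]  L=[0 1 2 5/2 11/4]  R=[3]  — 23/8
G_7 [BBBRBBR]  L=[0 1 2 5/2 11/4]  R=[23/8 3]  — 45/16
G_8 [BBBRBBRB]  L=[0 1 2 5/2 11/4 45/16]  R=[23/8 3]  — 91/32
G_9 [BBBRBBRBR]  L=[0 1 2 5/2 11/4 45/16]  R=[91/32 23/8 3]  — 181/64
G_10 [BBBRBBRBRB]  L=[0 1 2 5/2 11/4 45/16 181/64]  R=[91/32 23/8 3]  — 363/128
G_11 [BBBRBBRBRBR]  L=[0 1 2 5/2 11/4 45/16 181/64]  R=[363/128 91/32 23/8 3]  — 725/256
G_12 [BBBRBBRBRBRR]  L=[0 1 2 5/2 11/4 45/16 181/64]  R=[725/256 363/128 91/32 23/8 3]  — 1449/512

1449/512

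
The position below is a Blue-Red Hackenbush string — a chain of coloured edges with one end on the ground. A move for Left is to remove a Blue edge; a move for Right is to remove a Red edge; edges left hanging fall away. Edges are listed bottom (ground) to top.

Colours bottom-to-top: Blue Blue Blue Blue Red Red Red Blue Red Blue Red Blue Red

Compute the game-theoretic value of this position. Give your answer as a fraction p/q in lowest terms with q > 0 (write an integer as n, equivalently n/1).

1621/512

Recurse on prefixes of the 13-edge string Blue Blue Blue Blue Red Red Red Blue Red Blue Red Blue Red:
B: Left { 0 }, Right { (no moves) } ⇒ simplest 1
BB: Left { 0 1 }, Right { (no moves) } ⇒ simplest 2
BBB: Left { 0 1 2 }, Right { (no moves) } ⇒ simplest 3
BBBB: Left { 0 1 2 3 }, Right { (no moves) } ⇒ simplest 4
BBBBR: Left { 0 1 2 3 }, Right { 4 } ⇒ simplest 7/2
BBBBRR: Left { 0 1 2 3 }, Right { 7/2 4 } ⇒ simplest 13/4
BBBBRRR: Left { 0 1 2 3 }, Right { 13/4 7/2 4 } ⇒ simplest 25/8
BBBBRRRB: Left { 0 1 2 3 25/8 }, Right { 13/4 7/2 4 } ⇒ simplest 51/16
BBBBRRRBR: Left { 0 1 2 3 25/8 }, Right { 51/16 13/4 7/2 4 } ⇒ simplest 101/32
BBBBRRRBRB: Left { 0 1 2 3 25/8 101/32 }, Right { 51/16 13/4 7/2 4 } ⇒ simplest 203/64
BBBBRRRBRBR: Left { 0 1 2 3 25/8 101/32 }, Right { 203/64 51/16 13/4 7/2 4 } ⇒ simplest 405/128
BBBBRRRBRBRB: Left { 0 1 2 3 25/8 101/32 405/128 }, Right { 203/64 51/16 13/4 7/2 4 } ⇒ simplest 811/256
BBBBRRRBRBRBR: Left { 0 1 2 3 25/8 101/32 405/128 }, Right { 811/256 203/64 51/16 13/4 7/2 4 } ⇒ simplest 1621/512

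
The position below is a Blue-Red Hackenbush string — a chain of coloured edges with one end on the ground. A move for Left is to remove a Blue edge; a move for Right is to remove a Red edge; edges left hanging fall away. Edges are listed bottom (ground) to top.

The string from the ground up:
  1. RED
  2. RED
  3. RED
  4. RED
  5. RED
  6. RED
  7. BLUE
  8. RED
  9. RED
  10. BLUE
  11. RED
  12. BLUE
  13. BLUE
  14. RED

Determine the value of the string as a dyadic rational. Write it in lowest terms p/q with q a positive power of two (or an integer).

edge 1 of 14 (RED): { · | 0 } so -1
edge 2 of 14 (RED): { · | -1,0 } so -2
edge 3 of 14 (RED): { · | -2,-1,0 } so -3
edge 4 of 14 (RED): { · | -3,-2,-1,0 } so -4
edge 5 of 14 (RED): { · | -4,-3,-2,-1,0 } so -5
edge 6 of 14 (RED): { · | -5,-4,-3,-2,-1,0 } so -6
edge 7 of 14 (BLUE): { -6 | -5,-4,-3,-2,-1,0 } so -11/2
edge 8 of 14 (RED): { -6 | -11/2,-5,-4,-3,-2,-1,0 } so -23/4
edge 9 of 14 (RED): { -6 | -23/4,-11/2,-5,-4,-3,-2,-1,0 } so -47/8
edge 10 of 14 (BLUE): { -6,-47/8 | -23/4,-11/2,-5,-4,-3,-2,-1,0 } so -93/16
edge 11 of 14 (RED): { -6,-47/8 | -93/16,-23/4,-11/2,-5,-4,-3,-2,-1,0 } so -187/32
edge 12 of 14 (BLUE): { -6,-47/8,-187/32 | -93/16,-23/4,-11/2,-5,-4,-3,-2,-1,0 } so -373/64
edge 13 of 14 (BLUE): { -6,-47/8,-187/32,-373/64 | -93/16,-23/4,-11/2,-5,-4,-3,-2,-1,0 } so -745/128
edge 14 of 14 (RED): { -6,-47/8,-187/32,-373/64 | -745/128,-93/16,-23/4,-11/2,-5,-4,-3,-2,-1,0 } so -1491/256

-1491/256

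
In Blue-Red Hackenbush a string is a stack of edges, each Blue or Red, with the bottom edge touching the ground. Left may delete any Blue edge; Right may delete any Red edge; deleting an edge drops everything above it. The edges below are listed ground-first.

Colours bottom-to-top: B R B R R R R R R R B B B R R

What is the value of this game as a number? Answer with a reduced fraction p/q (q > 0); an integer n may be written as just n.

8249/16384

Prefix values for B R B R R R R R R R B B B R R via {L|R} + simplicity:
B: Left { 0 }, Right { · } => simplest 1
BR: Left { 0 }, Right { 1 } => simplest 1/2
BRB: Left { 0; 1/2 }, Right { 1 } => simplest 3/4
BRBR: Left { 0; 1/2 }, Right { 3/4; 1 } => simplest 5/8
BRBRR: Left { 0; 1/2 }, Right { 5/8; 3/4; 1 } => simplest 9/16
BRBRRR: Left { 0; 1/2 }, Right { 9/16; 5/8; 3/4; 1 } => simplest 17/32
BRBRRRR: Left { 0; 1/2 }, Right { 17/32; 9/16; 5/8; 3/4; 1 } => simplest 33/64
BRBRRRRR: Left { 0; 1/2 }, Right { 33/64; 17/32; 9/16; 5/8; 3/4; 1 } => simplest 65/128
BRBRRRRRR: Left { 0; 1/2 }, Right { 65/128; 33/64; 17/32; 9/16; 5/8; 3/4; 1 } => simplest 129/256
BRBRRRRRRR: Left { 0; 1/2 }, Right { 129/256; 65/128; 33/64; 17/32; 9/16; 5/8; 3/4; 1 } => simplest 257/512
BRBRRRRRRRB: Left { 0; 1/2; 257/512 }, Right { 129/256; 65/128; 33/64; 17/32; 9/16; 5/8; 3/4; 1 } => simplest 515/1024
BRBRRRRRRRBB: Left { 0; 1/2; 257/512; 515/1024 }, Right { 129/256; 65/128; 33/64; 17/32; 9/16; 5/8; 3/4; 1 } => simplest 1031/2048
BRBRRRRRRRBBB: Left { 0; 1/2; 257/512; 515/1024; 1031/2048 }, Right { 129/256; 65/128; 33/64; 17/32; 9/16; 5/8; 3/4; 1 } => simplest 2063/4096
BRBRRRRRRRBBBR: Left { 0; 1/2; 257/512; 515/1024; 1031/2048 }, Right { 2063/4096; 129/256; 65/128; 33/64; 17/32; 9/16; 5/8; 3/4; 1 } => simplest 4125/8192
BRBRRRRRRRBBBRR: Left { 0; 1/2; 257/512; 515/1024; 1031/2048 }, Right { 4125/8192; 2063/4096; 129/256; 65/128; 33/64; 17/32; 9/16; 5/8; 3/4; 1 } => simplest 8249/16384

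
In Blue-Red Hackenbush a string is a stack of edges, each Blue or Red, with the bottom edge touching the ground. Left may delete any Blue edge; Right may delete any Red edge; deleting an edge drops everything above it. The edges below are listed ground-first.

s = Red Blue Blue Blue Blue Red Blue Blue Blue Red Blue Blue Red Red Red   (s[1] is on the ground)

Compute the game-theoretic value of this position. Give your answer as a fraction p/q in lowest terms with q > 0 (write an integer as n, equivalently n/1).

-1103/16384

edge 1 of 15 (Red): { none | 0 } ⇒ -1
edge 2 of 15 (Blue): { -1 | 0 } ⇒ -1/2
edge 3 of 15 (Blue): { -1 -1/2 | 0 } ⇒ -1/4
edge 4 of 15 (Blue): { -1 -1/2 -1/4 | 0 } ⇒ -1/8
edge 5 of 15 (Blue): { -1 -1/2 -1/4 -1/8 | 0 } ⇒ -1/16
edge 6 of 15 (Red): { -1 -1/2 -1/4 -1/8 | -1/16 0 } ⇒ -3/32
edge 7 of 15 (Blue): { -1 -1/2 -1/4 -1/8 -3/32 | -1/16 0 } ⇒ -5/64
edge 8 of 15 (Blue): { -1 -1/2 -1/4 -1/8 -3/32 -5/64 | -1/16 0 } ⇒ -9/128
edge 9 of 15 (Blue): { -1 -1/2 -1/4 -1/8 -3/32 -5/64 -9/128 | -1/16 0 } ⇒ -17/256
edge 10 of 15 (Red): { -1 -1/2 -1/4 -1/8 -3/32 -5/64 -9/128 | -17/256 -1/16 0 } ⇒ -35/512
edge 11 of 15 (Blue): { -1 -1/2 -1/4 -1/8 -3/32 -5/64 -9/128 -35/512 | -17/256 -1/16 0 } ⇒ -69/1024
edge 12 of 15 (Blue): { -1 -1/2 -1/4 -1/8 -3/32 -5/64 -9/128 -35/512 -69/1024 | -17/256 -1/16 0 } ⇒ -137/2048
edge 13 of 15 (Red): { -1 -1/2 -1/4 -1/8 -3/32 -5/64 -9/128 -35/512 -69/1024 | -137/2048 -17/256 -1/16 0 } ⇒ -275/4096
edge 14 of 15 (Red): { -1 -1/2 -1/4 -1/8 -3/32 -5/64 -9/128 -35/512 -69/1024 | -275/4096 -137/2048 -17/256 -1/16 0 } ⇒ -551/8192
edge 15 of 15 (Red): { -1 -1/2 -1/4 -1/8 -3/32 -5/64 -9/128 -35/512 -69/1024 | -551/8192 -275/4096 -137/2048 -17/256 -1/16 0 } ⇒ -1103/16384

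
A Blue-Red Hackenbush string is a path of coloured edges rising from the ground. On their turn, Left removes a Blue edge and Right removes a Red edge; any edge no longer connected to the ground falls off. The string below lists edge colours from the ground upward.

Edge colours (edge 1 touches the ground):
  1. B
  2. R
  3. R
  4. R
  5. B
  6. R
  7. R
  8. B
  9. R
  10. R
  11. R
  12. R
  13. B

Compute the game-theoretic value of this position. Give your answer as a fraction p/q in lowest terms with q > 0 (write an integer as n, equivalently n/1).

579/4096

value_1 [B]  L=[0]  R=[(no moves)]  = 1
value_2 [BR]  L=[0]  R=[1]  = 1/2
value_3 [BRR]  L=[0]  R=[1/2, 1]  = 1/4
value_4 [BRRR]  L=[0]  R=[1/4, 1/2, 1]  = 1/8
value_5 [BRRRB]  L=[0, 1/8]  R=[1/4, 1/2, 1]  = 3/16
value_6 [BRRRBR]  L=[0, 1/8]  R=[3/16, 1/4, 1/2, 1]  = 5/32
value_7 [BRRRBRR]  L=[0, 1/8]  R=[5/32, 3/16, 1/4, 1/2, 1]  = 9/64
value_8 [BRRRBRRB]  L=[0, 1/8, 9/64]  R=[5/32, 3/16, 1/4, 1/2, 1]  = 19/128
value_9 [BRRRBRRBR]  L=[0, 1/8, 9/64]  R=[19/128, 5/32, 3/16, 1/4, 1/2, 1]  = 37/256
value_10 [BRRRBRRBRR]  L=[0, 1/8, 9/64]  R=[37/256, 19/128, 5/32, 3/16, 1/4, 1/2, 1]  = 73/512
value_11 [BRRRBRRBRRR]  L=[0, 1/8, 9/64]  R=[73/512, 37/256, 19/128, 5/32, 3/16, 1/4, 1/2, 1]  = 145/1024
value_12 [BRRRBRRBRRRR]  L=[0, 1/8, 9/64]  R=[145/1024, 73/512, 37/256, 19/128, 5/32, 3/16, 1/4, 1/2, 1]  = 289/2048
value_13 [BRRRBRRBRRRRB]  L=[0, 1/8, 9/64, 289/2048]  R=[145/1024, 73/512, 37/256, 19/128, 5/32, 3/16, 1/4, 1/2, 1]  = 579/4096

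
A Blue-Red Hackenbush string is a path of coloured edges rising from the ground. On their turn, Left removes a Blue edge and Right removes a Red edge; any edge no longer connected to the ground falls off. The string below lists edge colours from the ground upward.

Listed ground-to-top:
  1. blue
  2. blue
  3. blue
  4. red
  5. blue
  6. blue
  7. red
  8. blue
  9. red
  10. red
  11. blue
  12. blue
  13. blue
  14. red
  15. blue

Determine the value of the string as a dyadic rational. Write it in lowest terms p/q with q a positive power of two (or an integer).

Prefix values for blue blue blue red blue blue red blue red red blue blue blue red blue via {L|R} + simplicity:
1 of 15 · b · max L 0 · min R +∞ so 1
2 of 15 · bb · max L 1 · min R +∞ so 2
3 of 15 · bbb · max L 2 · min R +∞ so 3
4 of 15 · bbbr · max L 2 · min R 3 so 5/2
5 of 15 · bbbrb · max L 5/2 · min R 3 so 11/4
6 of 15 · bbbrbb · max L 11/4 · min R 3 so 23/8
7 of 15 · bbbrbbr · max L 11/4 · min R 23/8 so 45/16
8 of 15 · bbbrbbrb · max L 45/16 · min R 23/8 so 91/32
9 of 15 · bbbrbbrbr · max L 45/16 · min R 91/32 so 181/64
10 of 15 · bbbrbbrbrr · max L 45/16 · min R 181/64 so 361/128
11 of 15 · bbbrbbrbrrb · max L 361/128 · min R 181/64 so 723/256
12 of 15 · bbbrbbrbrrbb · max L 723/256 · min R 181/64 so 1447/512
13 of 15 · bbbrbbrbrrbbb · max L 1447/512 · min R 181/64 so 2895/1024
14 of 15 · bbbrbbrbrrbbbr · max L 1447/512 · min R 2895/1024 so 5789/2048
15 of 15 · bbbrbbrbrrbbbrb · max L 5789/2048 · min R 2895/1024 so 11579/4096

11579/4096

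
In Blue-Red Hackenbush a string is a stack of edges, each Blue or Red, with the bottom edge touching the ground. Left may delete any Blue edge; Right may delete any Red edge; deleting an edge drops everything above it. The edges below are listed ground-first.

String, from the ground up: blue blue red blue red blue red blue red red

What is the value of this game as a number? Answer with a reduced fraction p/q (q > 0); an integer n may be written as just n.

Prefix values for blue blue red blue red blue red blue red red via {L|R} + simplicity:
edge 1 of 10 (blue): { 0 |  } so 1
edge 2 of 10 (blue): { 0 1 |  } so 2
edge 3 of 10 (red): { 0 1 | 2 } so 3/2
edge 4 of 10 (blue): { 0 1 3/2 | 2 } so 7/4
edge 5 of 10 (red): { 0 1 3/2 | 7/4 2 } so 13/8
edge 6 of 10 (blue): { 0 1 3/2 13/8 | 7/4 2 } so 27/16
edge 7 of 10 (red): { 0 1 3/2 13/8 | 27/16 7/4 2 } so 53/32
edge 8 of 10 (blue): { 0 1 3/2 13/8 53/32 | 27/16 7/4 2 } so 107/64
edge 9 of 10 (red): { 0 1 3/2 13/8 53/32 | 107/64 27/16 7/4 2 } so 213/128
edge 10 of 10 (red): { 0 1 3/2 13/8 53/32 | 213/128 107/64 27/16 7/4 2 } so 425/256

425/256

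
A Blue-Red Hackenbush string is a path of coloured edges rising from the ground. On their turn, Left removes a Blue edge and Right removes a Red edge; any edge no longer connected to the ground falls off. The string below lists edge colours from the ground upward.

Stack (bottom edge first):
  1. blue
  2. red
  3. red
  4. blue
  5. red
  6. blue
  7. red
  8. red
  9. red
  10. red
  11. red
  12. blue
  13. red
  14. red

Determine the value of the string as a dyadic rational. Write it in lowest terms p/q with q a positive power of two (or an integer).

2569/8192

Recurse on prefixes of the 14-edge string blue red red blue red blue red red red red red blue red red:
v(b) = { 0 | ∅ } gives 1
v(br) = { 0 | 1 } gives 1/2
v(brr) = { 0 | 1/2, 1 } gives 1/4
v(brrb) = { 0, 1/4 | 1/2, 1 } gives 3/8
v(brrbr) = { 0, 1/4 | 3/8, 1/2, 1 } gives 5/16
v(brrbrb) = { 0, 1/4, 5/16 | 3/8, 1/2, 1 } gives 11/32
v(brrbrbr) = { 0, 1/4, 5/16 | 11/32, 3/8, 1/2, 1 } gives 21/64
v(brrbrbrr) = { 0, 1/4, 5/16 | 21/64, 11/32, 3/8, 1/2, 1 } gives 41/128
v(brrbrbrrr) = { 0, 1/4, 5/16 | 41/128, 21/64, 11/32, 3/8, 1/2, 1 } gives 81/256
v(brrbrbrrrr) = { 0, 1/4, 5/16 | 81/256, 41/128, 21/64, 11/32, 3/8, 1/2, 1 } gives 161/512
v(brrbrbrrrrr) = { 0, 1/4, 5/16 | 161/512, 81/256, 41/128, 21/64, 11/32, 3/8, 1/2, 1 } gives 321/1024
v(brrbrbrrrrrb) = { 0, 1/4, 5/16, 321/1024 | 161/512, 81/256, 41/128, 21/64, 11/32, 3/8, 1/2, 1 } gives 643/2048
v(brrbrbrrrrrbr) = { 0, 1/4, 5/16, 321/1024 | 643/2048, 161/512, 81/256, 41/128, 21/64, 11/32, 3/8, 1/2, 1 } gives 1285/4096
v(brrbrbrrrrrbrr) = { 0, 1/4, 5/16, 321/1024 | 1285/4096, 643/2048, 161/512, 81/256, 41/128, 21/64, 11/32, 3/8, 1/2, 1 } gives 2569/8192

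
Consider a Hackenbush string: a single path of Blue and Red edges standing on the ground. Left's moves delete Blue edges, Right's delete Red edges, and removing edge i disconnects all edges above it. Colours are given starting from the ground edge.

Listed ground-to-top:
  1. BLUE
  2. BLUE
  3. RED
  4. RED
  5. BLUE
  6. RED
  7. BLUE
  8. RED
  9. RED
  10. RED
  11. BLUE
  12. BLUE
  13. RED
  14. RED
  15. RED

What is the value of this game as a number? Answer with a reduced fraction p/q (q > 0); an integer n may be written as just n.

10801/8192

G(B) = { 0 | none } => 1
G(BB) = { 0,1 | none } => 2
G(BBR) = { 0,1 | 2 } => 3/2
G(BBRR) = { 0,1 | 3/2,2 } => 5/4
G(BBRRB) = { 0,1,5/4 | 3/2,2 } => 11/8
G(BBRRBR) = { 0,1,5/4 | 11/8,3/2,2 } => 21/16
G(BBRRBRB) = { 0,1,5/4,21/16 | 11/8,3/2,2 } => 43/32
G(BBRRBRBR) = { 0,1,5/4,21/16 | 43/32,11/8,3/2,2 } => 85/64
G(BBRRBRBRR) = { 0,1,5/4,21/16 | 85/64,43/32,11/8,3/2,2 } => 169/128
G(BBRRBRBRRR) = { 0,1,5/4,21/16 | 169/128,85/64,43/32,11/8,3/2,2 } => 337/256
G(BBRRBRBRRRB) = { 0,1,5/4,21/16,337/256 | 169/128,85/64,43/32,11/8,3/2,2 } => 675/512
G(BBRRBRBRRRBB) = { 0,1,5/4,21/16,337/256,675/512 | 169/128,85/64,43/32,11/8,3/2,2 } => 1351/1024
G(BBRRBRBRRRBBR) = { 0,1,5/4,21/16,337/256,675/512 | 1351/1024,169/128,85/64,43/32,11/8,3/2,2 } => 2701/2048
G(BBRRBRBRRRBBRR) = { 0,1,5/4,21/16,337/256,675/512 | 2701/2048,1351/1024,169/128,85/64,43/32,11/8,3/2,2 } => 5401/4096
G(BBRRBRBRRRBBRRR) = { 0,1,5/4,21/16,337/256,675/512 | 5401/4096,2701/2048,1351/1024,169/128,85/64,43/32,11/8,3/2,2 } => 10801/8192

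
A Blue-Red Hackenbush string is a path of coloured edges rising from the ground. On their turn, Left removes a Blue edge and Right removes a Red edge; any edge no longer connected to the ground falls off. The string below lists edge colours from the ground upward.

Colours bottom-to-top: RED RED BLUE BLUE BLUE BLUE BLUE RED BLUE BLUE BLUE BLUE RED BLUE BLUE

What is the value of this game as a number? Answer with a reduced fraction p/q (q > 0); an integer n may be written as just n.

value(R) = { (no moves) | 0 } gives -1
value(RR) = { (no moves) | -1 0 } gives -2
value(RRB) = { -2 | -1 0 } gives -3/2
value(RRBB) = { -2 -3/2 | -1 0 } gives -5/4
value(RRBBB) = { -2 -3/2 -5/4 | -1 0 } gives -9/8
value(RRBBBB) = { -2 -3/2 -5/4 -9/8 | -1 0 } gives -17/16
value(RRBBBBB) = { -2 -3/2 -5/4 -9/8 -17/16 | -1 0 } gives -33/32
value(RRBBBBBR) = { -2 -3/2 -5/4 -9/8 -17/16 | -33/32 -1 0 } gives -67/64
value(RRBBBBBRB) = { -2 -3/2 -5/4 -9/8 -17/16 -67/64 | -33/32 -1 0 } gives -133/128
value(RRBBBBBRBB) = { -2 -3/2 -5/4 -9/8 -17/16 -67/64 -133/128 | -33/32 -1 0 } gives -265/256
value(RRBBBBBRBBB) = { -2 -3/2 -5/4 -9/8 -17/16 -67/64 -133/128 -265/256 | -33/32 -1 0 } gives -529/512
value(RRBBBBBRBBBB) = { -2 -3/2 -5/4 -9/8 -17/16 -67/64 -133/128 -265/256 -529/512 | -33/32 -1 0 } gives -1057/1024
value(RRBBBBBRBBBBR) = { -2 -3/2 -5/4 -9/8 -17/16 -67/64 -133/128 -265/256 -529/512 | -1057/1024 -33/32 -1 0 } gives -2115/2048
value(RRBBBBBRBBBBRB) = { -2 -3/2 -5/4 -9/8 -17/16 -67/64 -133/128 -265/256 -529/512 -2115/2048 | -1057/1024 -33/32 -1 0 } gives -4229/4096
value(RRBBBBBRBBBBRBB) = { -2 -3/2 -5/4 -9/8 -17/16 -67/64 -133/128 -265/256 -529/512 -2115/2048 -4229/4096 | -1057/1024 -33/32 -1 0 } gives -8457/8192

-8457/8192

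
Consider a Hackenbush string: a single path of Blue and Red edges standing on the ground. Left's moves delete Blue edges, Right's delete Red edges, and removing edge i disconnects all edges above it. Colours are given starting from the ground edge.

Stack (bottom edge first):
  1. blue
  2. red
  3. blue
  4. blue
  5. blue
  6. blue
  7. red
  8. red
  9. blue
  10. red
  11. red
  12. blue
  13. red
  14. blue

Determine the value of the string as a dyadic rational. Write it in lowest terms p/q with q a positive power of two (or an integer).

val(b) = { 0 | ∅ } = 1
val(br) = { 0 | 1 } = 1/2
val(brb) = { 0 1/2 | 1 } = 3/4
val(brbb) = { 0 1/2 3/4 | 1 } = 7/8
val(brbbb) = { 0 1/2 3/4 7/8 | 1 } = 15/16
val(brbbbb) = { 0 1/2 3/4 7/8 15/16 | 1 } = 31/32
val(brbbbbr) = { 0 1/2 3/4 7/8 15/16 | 31/32 1 } = 61/64
val(brbbbbrr) = { 0 1/2 3/4 7/8 15/16 | 61/64 31/32 1 } = 121/128
val(brbbbbrrb) = { 0 1/2 3/4 7/8 15/16 121/128 | 61/64 31/32 1 } = 243/256
val(brbbbbrrbr) = { 0 1/2 3/4 7/8 15/16 121/128 | 243/256 61/64 31/32 1 } = 485/512
val(brbbbbrrbrr) = { 0 1/2 3/4 7/8 15/16 121/128 | 485/512 243/256 61/64 31/32 1 } = 969/1024
val(brbbbbrrbrrb) = { 0 1/2 3/4 7/8 15/16 121/128 969/1024 | 485/512 243/256 61/64 31/32 1 } = 1939/2048
val(brbbbbrrbrrbr) = { 0 1/2 3/4 7/8 15/16 121/128 969/1024 | 1939/2048 485/512 243/256 61/64 31/32 1 } = 3877/4096
val(brbbbbrrbrrbrb) = { 0 1/2 3/4 7/8 15/16 121/128 969/1024 3877/4096 | 1939/2048 485/512 243/256 61/64 31/32 1 } = 7755/8192

7755/8192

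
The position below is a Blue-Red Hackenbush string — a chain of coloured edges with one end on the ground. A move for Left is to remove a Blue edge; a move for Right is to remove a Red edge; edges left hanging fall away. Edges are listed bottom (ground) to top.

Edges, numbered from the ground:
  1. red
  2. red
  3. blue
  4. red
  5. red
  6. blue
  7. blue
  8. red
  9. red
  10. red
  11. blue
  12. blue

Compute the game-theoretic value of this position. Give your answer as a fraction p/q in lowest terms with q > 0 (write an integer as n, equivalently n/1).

-1849/1024

Recurse on prefixes of the 12-edge string red red blue red red blue blue red red red blue blue:
r: Left { — }, Right { 0 } — simplest -1
rr: Left { — }, Right { -1 0 } — simplest -2
rrb: Left { -2 }, Right { -1 0 } — simplest -3/2
rrbr: Left { -2 }, Right { -3/2 -1 0 } — simplest -7/4
rrbrr: Left { -2 }, Right { -7/4 -3/2 -1 0 } — simplest -15/8
rrbrrb: Left { -2 -15/8 }, Right { -7/4 -3/2 -1 0 } — simplest -29/16
rrbrrbb: Left { -2 -15/8 -29/16 }, Right { -7/4 -3/2 -1 0 } — simplest -57/32
rrbrrbbr: Left { -2 -15/8 -29/16 }, Right { -57/32 -7/4 -3/2 -1 0 } — simplest -115/64
rrbrrbbrr: Left { -2 -15/8 -29/16 }, Right { -115/64 -57/32 -7/4 -3/2 -1 0 } — simplest -231/128
rrbrrbbrrr: Left { -2 -15/8 -29/16 }, Right { -231/128 -115/64 -57/32 -7/4 -3/2 -1 0 } — simplest -463/256
rrbrrbbrrrb: Left { -2 -15/8 -29/16 -463/256 }, Right { -231/128 -115/64 -57/32 -7/4 -3/2 -1 0 } — simplest -925/512
rrbrrbbrrrbb: Left { -2 -15/8 -29/16 -463/256 -925/512 }, Right { -231/128 -115/64 -57/32 -7/4 -3/2 -1 0 } — simplest -1849/1024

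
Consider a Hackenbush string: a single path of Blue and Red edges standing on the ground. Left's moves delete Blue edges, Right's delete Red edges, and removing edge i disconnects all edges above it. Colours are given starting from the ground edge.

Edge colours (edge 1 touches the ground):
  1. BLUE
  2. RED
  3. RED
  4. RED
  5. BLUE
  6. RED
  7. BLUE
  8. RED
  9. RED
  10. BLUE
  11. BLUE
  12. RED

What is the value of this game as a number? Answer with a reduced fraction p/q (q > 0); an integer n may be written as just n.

Prefix values for BLUE RED RED RED BLUE RED BLUE RED RED BLUE BLUE RED via {L|R} + simplicity:
1 of 12 · B · max L 0 · min R +∞ => 1
2 of 12 · BR · max L 0 · min R 1 => 1/2
3 of 12 · BRR · max L 0 · min R 1/2 => 1/4
4 of 12 · BRRR · max L 0 · min R 1/4 => 1/8
5 of 12 · BRRRB · max L 1/8 · min R 1/4 => 3/16
6 of 12 · BRRRBR · max L 1/8 · min R 3/16 => 5/32
7 of 12 · BRRRBRB · max L 5/32 · min R 3/16 => 11/64
8 of 12 · BRRRBRBR · max L 5/32 · min R 11/64 => 21/128
9 of 12 · BRRRBRBRR · max L 5/32 · min R 21/128 => 41/256
10 of 12 · BRRRBRBRRB · max L 41/256 · min R 21/128 => 83/512
11 of 12 · BRRRBRBRRBB · max L 83/512 · min R 21/128 => 167/1024
12 of 12 · BRRRBRBRRBBR · max L 83/512 · min R 167/1024 => 333/2048

333/2048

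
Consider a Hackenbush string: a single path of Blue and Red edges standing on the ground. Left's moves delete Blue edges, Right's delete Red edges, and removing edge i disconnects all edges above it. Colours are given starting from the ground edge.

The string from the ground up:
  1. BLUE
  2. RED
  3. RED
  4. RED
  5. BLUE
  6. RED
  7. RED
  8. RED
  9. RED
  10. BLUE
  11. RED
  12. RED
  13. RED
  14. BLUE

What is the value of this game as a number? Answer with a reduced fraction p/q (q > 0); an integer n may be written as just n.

Recurse on prefixes of the 14-edge string BLUE RED RED RED BLUE RED RED RED RED BLUE RED RED RED BLUE:
edge 1 of 14 (BLUE): { 0 | (no moves) } = 1
edge 2 of 14 (RED): { 0 | 1 } = 1/2
edge 3 of 14 (RED): { 0 | 1/2, 1 } = 1/4
edge 4 of 14 (RED): { 0 | 1/4, 1/2, 1 } = 1/8
edge 5 of 14 (BLUE): { 0, 1/8 | 1/4, 1/2, 1 } = 3/16
edge 6 of 14 (RED): { 0, 1/8 | 3/16, 1/4, 1/2, 1 } = 5/32
edge 7 of 14 (RED): { 0, 1/8 | 5/32, 3/16, 1/4, 1/2, 1 } = 9/64
edge 8 of 14 (RED): { 0, 1/8 | 9/64, 5/32, 3/16, 1/4, 1/2, 1 } = 17/128
edge 9 of 14 (RED): { 0, 1/8 | 17/128, 9/64, 5/32, 3/16, 1/4, 1/2, 1 } = 33/256
edge 10 of 14 (BLUE): { 0, 1/8, 33/256 | 17/128, 9/64, 5/32, 3/16, 1/4, 1/2, 1 } = 67/512
edge 11 of 14 (RED): { 0, 1/8, 33/256 | 67/512, 17/128, 9/64, 5/32, 3/16, 1/4, 1/2, 1 } = 133/1024
edge 12 of 14 (RED): { 0, 1/8, 33/256 | 133/1024, 67/512, 17/128, 9/64, 5/32, 3/16, 1/4, 1/2, 1 } = 265/2048
edge 13 of 14 (RED): { 0, 1/8, 33/256 | 265/2048, 133/1024, 67/512, 17/128, 9/64, 5/32, 3/16, 1/4, 1/2, 1 } = 529/4096
edge 14 of 14 (BLUE): { 0, 1/8, 33/256, 529/4096 | 265/2048, 133/1024, 67/512, 17/128, 9/64, 5/32, 3/16, 1/4, 1/2, 1 } = 1059/8192

1059/8192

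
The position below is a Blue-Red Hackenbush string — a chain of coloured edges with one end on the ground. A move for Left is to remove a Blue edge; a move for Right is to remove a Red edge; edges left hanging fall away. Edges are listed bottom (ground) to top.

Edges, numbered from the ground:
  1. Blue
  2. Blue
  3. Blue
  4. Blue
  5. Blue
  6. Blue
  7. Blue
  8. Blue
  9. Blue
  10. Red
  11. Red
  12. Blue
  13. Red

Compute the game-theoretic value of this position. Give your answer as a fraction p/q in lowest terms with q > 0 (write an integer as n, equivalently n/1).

133/16

Build g(s[:k]) for k = 1..13, string s = Blue Blue Blue Blue Blue Blue Blue Blue Blue Red Red Blue Red.
edge 1 of 13 (Blue): { 0 | ∅ } ⇒ 1
edge 2 of 13 (Blue): { 0, 1 | ∅ } ⇒ 2
edge 3 of 13 (Blue): { 0, 1, 2 | ∅ } ⇒ 3
edge 4 of 13 (Blue): { 0, 1, 2, 3 | ∅ } ⇒ 4
edge 5 of 13 (Blue): { 0, 1, 2, 3, 4 | ∅ } ⇒ 5
edge 6 of 13 (Blue): { 0, 1, 2, 3, 4, 5 | ∅ } ⇒ 6
edge 7 of 13 (Blue): { 0, 1, 2, 3, 4, 5, 6 | ∅ } ⇒ 7
edge 8 of 13 (Blue): { 0, 1, 2, 3, 4, 5, 6, 7 | ∅ } ⇒ 8
edge 9 of 13 (Blue): { 0, 1, 2, 3, 4, 5, 6, 7, 8 | ∅ } ⇒ 9
edge 10 of 13 (Red): { 0, 1, 2, 3, 4, 5, 6, 7, 8 | 9 } ⇒ 17/2
edge 11 of 13 (Red): { 0, 1, 2, 3, 4, 5, 6, 7, 8 | 17/2, 9 } ⇒ 33/4
edge 12 of 13 (Blue): { 0, 1, 2, 3, 4, 5, 6, 7, 8, 33/4 | 17/2, 9 } ⇒ 67/8
edge 13 of 13 (Red): { 0, 1, 2, 3, 4, 5, 6, 7, 8, 33/4 | 67/8, 17/2, 9 } ⇒ 133/16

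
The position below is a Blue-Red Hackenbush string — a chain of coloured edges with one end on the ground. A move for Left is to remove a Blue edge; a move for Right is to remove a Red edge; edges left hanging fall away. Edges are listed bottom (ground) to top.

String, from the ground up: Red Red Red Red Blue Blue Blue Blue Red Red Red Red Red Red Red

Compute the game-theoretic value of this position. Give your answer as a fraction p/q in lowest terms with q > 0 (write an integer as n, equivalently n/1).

1 of 15 · R · max L −∞ · min R 0 => -1
2 of 15 · RR · max L −∞ · min R -1 => -2
3 of 15 · RRR · max L −∞ · min R -2 => -3
4 of 15 · RRRR · max L −∞ · min R -3 => -4
5 of 15 · RRRRB · max L -4 · min R -3 => -7/2
6 of 15 · RRRRBB · max L -7/2 · min R -3 => -13/4
7 of 15 · RRRRBBB · max L -13/4 · min R -3 => -25/8
8 of 15 · RRRRBBBB · max L -25/8 · min R -3 => -49/16
9 of 15 · RRRRBBBBR · max L -25/8 · min R -49/16 => -99/32
10 of 15 · RRRRBBBBRR · max L -25/8 · min R -99/32 => -199/64
11 of 15 · RRRRBBBBRRR · max L -25/8 · min R -199/64 => -399/128
12 of 15 · RRRRBBBBRRRR · max L -25/8 · min R -399/128 => -799/256
13 of 15 · RRRRBBBBRRRRR · max L -25/8 · min R -799/256 => -1599/512
14 of 15 · RRRRBBBBRRRRRR · max L -25/8 · min R -1599/512 => -3199/1024
15 of 15 · RRRRBBBBRRRRRRR · max L -25/8 · min R -3199/1024 => -6399/2048

-6399/2048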